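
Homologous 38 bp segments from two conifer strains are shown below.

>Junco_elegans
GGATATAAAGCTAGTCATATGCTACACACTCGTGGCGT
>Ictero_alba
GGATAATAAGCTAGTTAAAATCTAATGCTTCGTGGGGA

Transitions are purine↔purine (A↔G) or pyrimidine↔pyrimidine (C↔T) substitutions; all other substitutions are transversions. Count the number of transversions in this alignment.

11

Differing sites — 6:T/A (Tv); 7:A/T (Tv); 16:C/T (Ti); 18:T/A (Tv); 20:T/A (Tv); 21:G/T (Tv); 25:C/A (Tv); 26:A/T (Tv); 27:C/G (Tv); 28:A/C (Tv); 29:C/T (Ti); 36:C/G (Tv); 38:T/A (Tv).
Of the 13 differences, 2 transitions and 11 transversions, so the answer is 11.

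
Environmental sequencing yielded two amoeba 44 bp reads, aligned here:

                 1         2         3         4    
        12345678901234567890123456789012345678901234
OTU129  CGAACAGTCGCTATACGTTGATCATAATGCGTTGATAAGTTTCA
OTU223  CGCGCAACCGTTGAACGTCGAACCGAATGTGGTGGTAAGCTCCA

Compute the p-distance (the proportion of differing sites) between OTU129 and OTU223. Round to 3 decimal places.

The sequences differ at positions 3 (A/C), 4 (A/G), 7 (G/A), 8 (T/C), 11 (C/T), 13 (A/G), 14 (T/A), 19 (T/C), 22 (T/A), 24 (A/C), 25 (T/G), 30 (C/T), 32 (T/G), 35 (A/G), 40 (T/C), 42 (T/C).
There are 16 differences over 44 sites, so p = 16/44 = 0.364.

0.364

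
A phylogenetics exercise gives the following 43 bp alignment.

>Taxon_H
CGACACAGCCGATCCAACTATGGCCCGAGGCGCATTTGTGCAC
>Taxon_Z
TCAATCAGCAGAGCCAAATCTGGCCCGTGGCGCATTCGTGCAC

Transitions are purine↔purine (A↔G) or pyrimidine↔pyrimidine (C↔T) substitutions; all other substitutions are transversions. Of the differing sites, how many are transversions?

Differing sites — 1:C/T (Ti); 2:G/C (Tv); 4:C/A (Tv); 5:A/T (Tv); 10:C/A (Tv); 13:T/G (Tv); 18:C/A (Tv); 20:A/C (Tv); 28:A/T (Tv); 37:T/C (Ti).
Of the 10 differences, 2 transitions and 8 transversions, so the answer is 8.

8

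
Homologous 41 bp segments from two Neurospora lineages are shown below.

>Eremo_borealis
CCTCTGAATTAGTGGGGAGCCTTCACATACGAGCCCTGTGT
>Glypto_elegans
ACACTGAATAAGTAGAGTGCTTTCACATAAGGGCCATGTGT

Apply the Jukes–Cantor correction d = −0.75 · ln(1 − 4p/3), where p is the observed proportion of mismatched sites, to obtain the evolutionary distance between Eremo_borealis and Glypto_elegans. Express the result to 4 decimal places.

0.2950

Mismatches occur at site 1 (C↔A), site 3 (T↔A), site 10 (T↔A), site 14 (G↔A), site 16 (G↔A), site 18 (A↔T), site 21 (C↔T), site 30 (C↔A), site 32 (A↔G), site 36 (C↔A).
p = 10/41 = 0.243902.
d = −0.75 · ln(1 − (4/3)·0.243902) = −0.75 · ln(0.674797) = −0.75 · (-0.393343) = 0.2950.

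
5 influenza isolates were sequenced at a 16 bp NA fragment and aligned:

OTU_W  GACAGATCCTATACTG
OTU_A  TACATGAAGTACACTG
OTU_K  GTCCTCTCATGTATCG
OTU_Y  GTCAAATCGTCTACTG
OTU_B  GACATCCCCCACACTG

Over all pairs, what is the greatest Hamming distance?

Pairwise Hamming distances:
  OTU_W vs OTU_A: 7
  OTU_W vs OTU_K: 8
  OTU_W vs OTU_Y: 4
  OTU_W vs OTU_B: 5
  OTU_A vs OTU_K: 11
  OTU_A vs OTU_Y: 8
  OTU_A vs OTU_B: 6
  OTU_K vs OTU_Y: 7
  OTU_K vs OTU_B: 9
  OTU_Y vs OTU_B: 8
The largest is 11, between OTU_A and OTU_K.

11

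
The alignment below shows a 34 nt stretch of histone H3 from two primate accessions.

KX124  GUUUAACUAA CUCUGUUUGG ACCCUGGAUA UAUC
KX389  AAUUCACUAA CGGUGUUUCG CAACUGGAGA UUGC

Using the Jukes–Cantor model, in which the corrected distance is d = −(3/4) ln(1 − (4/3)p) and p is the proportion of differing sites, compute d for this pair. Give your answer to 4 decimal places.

0.4770

Differing sites — 1:G/A; 2:U/A; 5:A/C; 12:U/G; 13:C/G; 19:G/C; 21:A/C; 22:C/A; 23:C/A; 29:U/G; 32:A/U; 33:U/G.
p = 12/34 = 0.352941.
d = −0.75 · ln(1 − (4/3)·0.352941) = −0.75 · ln(0.529412) = −0.75 · (-0.635988) = 0.4770.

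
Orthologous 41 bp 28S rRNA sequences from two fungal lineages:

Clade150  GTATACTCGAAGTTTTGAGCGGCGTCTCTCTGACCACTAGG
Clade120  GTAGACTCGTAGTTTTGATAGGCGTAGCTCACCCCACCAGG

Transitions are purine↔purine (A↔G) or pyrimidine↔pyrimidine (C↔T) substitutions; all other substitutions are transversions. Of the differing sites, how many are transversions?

9

The sequences differ at positions 4 (T/G, transversion), 10 (A/T, transversion), 19 (G/T, transversion), 20 (C/A, transversion), 26 (C/A, transversion), 27 (T/G, transversion), 31 (T/A, transversion), 32 (G/C, transversion), 33 (A/C, transversion), 38 (T/C, transition).
Of the 10 differences, 1 transition and 9 transversions, so the answer is 9.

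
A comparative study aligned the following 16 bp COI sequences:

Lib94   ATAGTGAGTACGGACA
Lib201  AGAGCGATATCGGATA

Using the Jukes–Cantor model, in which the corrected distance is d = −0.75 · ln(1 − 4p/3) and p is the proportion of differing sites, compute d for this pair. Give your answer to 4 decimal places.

The sequences differ at positions 2 (T/G), 5 (T/C), 8 (G/T), 9 (T/A), 10 (A/T), 15 (C/T).
p = 6/16 = 0.375000.
d = −0.75 · ln(1 − (4/3)·0.375000) = −0.75 · ln(0.500000) = −0.75 · (-0.693147) = 0.5199.

0.5199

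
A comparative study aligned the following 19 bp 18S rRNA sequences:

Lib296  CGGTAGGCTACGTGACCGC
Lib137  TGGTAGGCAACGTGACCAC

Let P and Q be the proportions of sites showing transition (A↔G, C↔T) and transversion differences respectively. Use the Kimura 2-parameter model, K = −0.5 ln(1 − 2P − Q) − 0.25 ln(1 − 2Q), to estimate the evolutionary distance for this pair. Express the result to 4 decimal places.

Mismatches occur at site 1 (C↔T, transition), site 9 (T↔A, transversion), site 18 (G↔A, transition).
Of the 3 differences, 2 transitions and 1 transversion over 19 sites: P = 2/19 = 0.105263, Q = 1/19 = 0.052632.
d = −0.5·ln(0.736842) − 0.25·ln(0.894736) = −0.5·(-0.305382) − 0.25·(-0.111227) = 0.1805.

0.1805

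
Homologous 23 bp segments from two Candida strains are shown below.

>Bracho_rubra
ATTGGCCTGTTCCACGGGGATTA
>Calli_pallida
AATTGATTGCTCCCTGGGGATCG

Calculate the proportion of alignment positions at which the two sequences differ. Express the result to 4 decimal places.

0.3913

Differing sites — 2:T/A; 4:G/T; 6:C/A; 7:C/T; 10:T/C; 14:A/C; 15:C/T; 22:T/C; 23:A/G.
There are 9 differences over 23 sites, so p = 9/23 = 0.3913.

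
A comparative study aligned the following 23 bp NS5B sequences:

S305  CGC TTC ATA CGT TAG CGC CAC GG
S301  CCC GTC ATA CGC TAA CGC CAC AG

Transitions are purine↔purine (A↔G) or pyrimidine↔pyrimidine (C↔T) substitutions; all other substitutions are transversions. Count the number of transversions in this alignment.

Differing sites — 2:G/C (Tv); 4:T/G (Tv); 12:T/C (Ti); 15:G/A (Ti); 22:G/A (Ti).
Of the 5 differences, 3 transitions and 2 transversions, so the answer is 2.

2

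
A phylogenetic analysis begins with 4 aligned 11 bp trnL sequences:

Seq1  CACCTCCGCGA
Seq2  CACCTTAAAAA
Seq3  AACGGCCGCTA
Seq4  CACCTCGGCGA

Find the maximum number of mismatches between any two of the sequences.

8

Pairwise Hamming distances:
  Seq1 vs Seq2: 5
  Seq1 vs Seq3: 4
  Seq1 vs Seq4: 1
  Seq2 vs Seq3: 8
  Seq2 vs Seq4: 5
  Seq3 vs Seq4: 5
The largest is 8, between Seq2 and Seq3.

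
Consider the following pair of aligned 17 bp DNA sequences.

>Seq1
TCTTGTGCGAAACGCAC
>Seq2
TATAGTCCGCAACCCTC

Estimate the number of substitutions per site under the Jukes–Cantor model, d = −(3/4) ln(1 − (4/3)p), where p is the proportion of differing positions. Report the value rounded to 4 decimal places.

0.4770

Mismatches occur at site 2 (C/A), site 4 (T/A), site 7 (G/C), site 10 (A/C), site 14 (G/C), site 16 (A/T).
p = 6/17 = 0.352941.
d = −0.75 · ln(1 − (4/3)·0.352941) = −0.75 · ln(0.529412) = −0.75 · (-0.635988) = 0.4770.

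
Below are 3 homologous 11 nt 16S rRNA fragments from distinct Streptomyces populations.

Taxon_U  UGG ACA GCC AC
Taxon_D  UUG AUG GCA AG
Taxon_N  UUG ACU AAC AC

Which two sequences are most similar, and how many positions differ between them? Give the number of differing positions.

4

Pairwise Hamming distances:
  Taxon_U vs Taxon_D: 5
  Taxon_U vs Taxon_N: 4
  Taxon_D vs Taxon_N: 6
The smallest is 4, between Taxon_U and Taxon_N.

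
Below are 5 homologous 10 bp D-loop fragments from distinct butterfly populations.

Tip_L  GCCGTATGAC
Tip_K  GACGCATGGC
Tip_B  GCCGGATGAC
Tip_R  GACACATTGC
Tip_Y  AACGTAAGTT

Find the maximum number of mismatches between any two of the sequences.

Pairwise Hamming distances:
  Tip_L vs Tip_K: 3
  Tip_L vs Tip_B: 1
  Tip_L vs Tip_R: 5
  Tip_L vs Tip_Y: 5
  Tip_K vs Tip_B: 3
  Tip_K vs Tip_R: 2
  Tip_K vs Tip_Y: 5
  Tip_B vs Tip_R: 5
  Tip_B vs Tip_Y: 6
  Tip_R vs Tip_Y: 7
The largest is 7, between Tip_R and Tip_Y.

7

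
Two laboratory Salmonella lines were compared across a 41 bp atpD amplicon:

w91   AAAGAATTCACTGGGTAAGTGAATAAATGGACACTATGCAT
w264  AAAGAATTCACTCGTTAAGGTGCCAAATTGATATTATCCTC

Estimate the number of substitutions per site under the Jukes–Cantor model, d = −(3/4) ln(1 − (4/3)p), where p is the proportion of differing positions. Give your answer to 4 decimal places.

0.4121

Differing sites — 13:G/C; 15:G/T; 20:T/G; 21:G/T; 22:A/G; 23:A/C; 24:T/C; 29:G/T; 32:C/T; 34:C/T; 38:G/C; 40:A/T; 41:T/C.
p = 13/41 = 0.317073.
d = −0.75 · ln(1 − (4/3)·0.317073) = −0.75 · ln(0.577236) = −0.75 · (-0.549504) = 0.4121.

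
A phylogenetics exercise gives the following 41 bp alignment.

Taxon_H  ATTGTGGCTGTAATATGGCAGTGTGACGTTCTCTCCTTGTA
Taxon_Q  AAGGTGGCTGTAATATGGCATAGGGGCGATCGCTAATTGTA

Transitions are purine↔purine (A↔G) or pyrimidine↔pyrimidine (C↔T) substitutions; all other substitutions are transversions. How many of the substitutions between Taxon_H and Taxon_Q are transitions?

1

Mismatches occur at site 2 (T↔A, transversion), site 3 (T↔G, transversion), site 21 (G↔T, transversion), site 22 (T↔A, transversion), site 24 (T↔G, transversion), site 26 (A↔G, transition), site 29 (T↔A, transversion), site 32 (T↔G, transversion), site 35 (C↔A, transversion), site 36 (C↔A, transversion).
Of the 10 differences, 1 transition and 9 transversions, so the answer is 1.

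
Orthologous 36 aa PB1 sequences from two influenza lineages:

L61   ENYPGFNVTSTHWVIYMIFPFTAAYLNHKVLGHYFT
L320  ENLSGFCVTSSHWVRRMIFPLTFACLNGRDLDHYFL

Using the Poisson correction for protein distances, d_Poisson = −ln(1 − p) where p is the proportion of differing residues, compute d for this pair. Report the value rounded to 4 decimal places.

0.4925

Differing sites — 3:Y/L; 4:P/S; 7:N/C; 11:T/S; 15:I/R; 16:Y/R; 21:F/L; 23:A/F; 25:Y/C; 28:H/G; 29:K/R; 30:V/D; 32:G/D; 36:T/L.
p = 14/36 = 0.388889.
d = −ln(1 − 0.388889) = −ln(0.611111) = 0.4925.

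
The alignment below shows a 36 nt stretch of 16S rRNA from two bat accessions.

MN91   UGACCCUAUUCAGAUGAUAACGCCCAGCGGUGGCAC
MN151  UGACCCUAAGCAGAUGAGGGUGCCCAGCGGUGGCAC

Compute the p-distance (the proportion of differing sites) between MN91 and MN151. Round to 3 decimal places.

0.167

Mismatches occur at site 9 (U→A), site 10 (U→G), site 18 (U→G), site 19 (A→G), site 20 (A→G), site 21 (C→U).
There are 6 differences over 36 sites, so p = 6/36 = 0.167.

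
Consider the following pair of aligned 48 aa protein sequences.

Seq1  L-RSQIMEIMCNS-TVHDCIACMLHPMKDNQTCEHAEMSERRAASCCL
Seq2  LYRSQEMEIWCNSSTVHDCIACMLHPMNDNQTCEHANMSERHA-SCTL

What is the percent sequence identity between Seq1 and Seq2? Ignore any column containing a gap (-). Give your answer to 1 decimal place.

Excluding the 3 gap columns leaves 45 comparable sites.
The sequences differ at positions 6 (I/E), 10 (M/W), 28 (K/N), 37 (E/N), 42 (R/H), 47 (C/T).
39 of the 45 comparable sites match, so the percent identity is 39/45 × 100 = 86.7%.

86.7%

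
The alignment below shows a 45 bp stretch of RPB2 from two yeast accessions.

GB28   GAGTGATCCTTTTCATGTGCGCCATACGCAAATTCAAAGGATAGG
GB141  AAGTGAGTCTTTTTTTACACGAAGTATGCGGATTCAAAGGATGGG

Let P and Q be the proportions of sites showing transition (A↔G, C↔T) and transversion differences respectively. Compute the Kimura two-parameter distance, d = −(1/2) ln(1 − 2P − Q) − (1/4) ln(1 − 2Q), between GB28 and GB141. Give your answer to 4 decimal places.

0.4800

Mismatches occur at site 1 (G↔A, transition), site 7 (T↔G, transversion), site 8 (C↔T, transition), site 14 (C↔T, transition), site 15 (A↔T, transversion), site 17 (G↔A, transition), site 18 (T↔C, transition), site 19 (G↔A, transition), site 22 (C↔A, transversion), site 23 (C↔A, transversion), site 24 (A↔G, transition), site 27 (C↔T, transition), site 30 (A↔G, transition), site 31 (A↔G, transition), site 43 (A↔G, transition).
Of the 15 differences, 11 transitions and 4 transversions over 45 sites: P = 11/45 = 0.244444, Q = 4/45 = 0.088889.
d = −0.5·ln(0.422223) − 0.25·ln(0.822222) = −0.5·(-0.862222) − 0.25·(-0.195745) = 0.4800.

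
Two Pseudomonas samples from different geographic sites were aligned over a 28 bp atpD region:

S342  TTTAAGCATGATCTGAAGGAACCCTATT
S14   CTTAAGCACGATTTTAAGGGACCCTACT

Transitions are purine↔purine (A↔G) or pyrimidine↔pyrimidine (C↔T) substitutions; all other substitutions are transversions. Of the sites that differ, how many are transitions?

The sequences differ at positions 1 (T/C, transition), 9 (T/C, transition), 13 (C/T, transition), 15 (G/T, transversion), 20 (A/G, transition), 27 (T/C, transition).
Of the 6 differences, 5 transitions and 1 transversion, so the answer is 5.

5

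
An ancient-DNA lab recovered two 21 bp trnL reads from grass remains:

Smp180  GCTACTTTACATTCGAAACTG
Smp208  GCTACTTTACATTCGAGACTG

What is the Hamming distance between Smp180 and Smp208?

1

Differing sites — 17:A/G.
That gives 1 mismatch out of 21 aligned sites, so the Hamming distance is 1.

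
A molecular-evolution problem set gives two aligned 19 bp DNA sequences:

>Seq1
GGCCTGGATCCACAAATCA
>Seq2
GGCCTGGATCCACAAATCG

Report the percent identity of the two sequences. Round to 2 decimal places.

94.74%

The sequences differ at position 19 (A/G).
18 of the 19 sites match, so the percent identity is 18/19 × 100 = 94.74%.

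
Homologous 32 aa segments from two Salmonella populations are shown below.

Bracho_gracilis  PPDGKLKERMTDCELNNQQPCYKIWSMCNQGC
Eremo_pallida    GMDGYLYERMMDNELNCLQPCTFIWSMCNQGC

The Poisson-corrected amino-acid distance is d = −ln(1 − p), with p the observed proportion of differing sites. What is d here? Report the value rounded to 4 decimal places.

Differing sites — 1:P/G; 2:P/M; 5:K/Y; 7:K/Y; 11:T/M; 13:C/N; 17:N/C; 18:Q/L; 22:Y/T; 23:K/F.
p = 10/32 = 0.312500.
d = −ln(1 − 0.312500) = −ln(0.687500) = 0.3747.

0.3747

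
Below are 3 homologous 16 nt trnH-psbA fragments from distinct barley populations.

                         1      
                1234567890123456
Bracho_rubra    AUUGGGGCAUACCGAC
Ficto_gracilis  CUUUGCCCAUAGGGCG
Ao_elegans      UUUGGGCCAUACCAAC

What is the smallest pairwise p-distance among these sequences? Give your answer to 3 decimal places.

Pairwise Hamming distances:
  Bracho_rubra vs Ficto_gracilis: 8
  Bracho_rubra vs Ao_elegans: 3
  Ficto_gracilis vs Ao_elegans: 8
The smallest is 3 mismatches, between Bracho_rubra and Ao_elegans; p = 3/16 = 0.188.

0.188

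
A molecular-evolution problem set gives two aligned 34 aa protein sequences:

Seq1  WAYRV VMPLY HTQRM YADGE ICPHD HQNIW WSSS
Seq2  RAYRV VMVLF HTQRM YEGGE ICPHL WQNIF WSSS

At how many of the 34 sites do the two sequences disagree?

Mismatches occur at site 1 (W→R), site 8 (P→V), site 10 (Y→F), site 17 (A→E), site 18 (D→G), site 25 (D→L), site 26 (H→W), site 30 (W→F).
That gives 8 mismatches out of 34 aligned sites, so the Hamming distance is 8.

8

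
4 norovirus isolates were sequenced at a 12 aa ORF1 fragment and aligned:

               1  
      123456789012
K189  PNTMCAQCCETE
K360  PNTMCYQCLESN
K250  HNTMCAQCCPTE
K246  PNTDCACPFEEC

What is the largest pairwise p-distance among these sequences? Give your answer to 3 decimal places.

0.667

Pairwise Hamming distances:
  K189 vs K360: 4
  K189 vs K250: 2
  K189 vs K246: 6
  K360 vs K250: 6
  K360 vs K246: 7
  K250 vs K246: 8
The largest is 8 mismatches, between K250 and K246; p = 8/12 = 0.667.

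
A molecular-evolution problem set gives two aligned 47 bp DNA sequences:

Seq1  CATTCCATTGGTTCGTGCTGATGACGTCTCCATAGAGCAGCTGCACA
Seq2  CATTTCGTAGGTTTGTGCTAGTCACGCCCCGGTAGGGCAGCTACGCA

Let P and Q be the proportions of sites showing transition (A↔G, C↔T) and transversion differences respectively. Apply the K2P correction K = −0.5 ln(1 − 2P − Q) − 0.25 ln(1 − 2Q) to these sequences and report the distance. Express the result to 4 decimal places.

0.4137

Differing sites — 5:C/T (Ti); 7:A/G (Ti); 9:T/A (Tv); 14:C/T (Ti); 20:G/A (Ti); 21:A/G (Ti); 23:G/C (Tv); 27:T/C (Ti); 29:T/C (Ti); 31:C/G (Tv); 32:A/G (Ti); 36:A/G (Ti); 43:G/A (Ti); 45:A/G (Ti).
Of the 14 differences, 11 transitions and 3 transversions over 47 sites: P = 11/47 = 0.234043, Q = 3/47 = 0.063830.
d = −0.5·ln(0.468084) − 0.25·ln(0.872340) = −0.5·(-0.759108) − 0.25·(-0.136576) = 0.4137.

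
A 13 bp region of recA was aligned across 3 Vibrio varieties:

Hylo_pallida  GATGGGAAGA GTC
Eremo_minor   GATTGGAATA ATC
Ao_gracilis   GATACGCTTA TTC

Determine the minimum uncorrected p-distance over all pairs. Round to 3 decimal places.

Pairwise Hamming distances:
  Hylo_pallida vs Eremo_minor: 3
  Hylo_pallida vs Ao_gracilis: 6
  Eremo_minor vs Ao_gracilis: 5
The smallest is 3 mismatches, between Hylo_pallida and Eremo_minor; p = 3/13 = 0.231.

0.231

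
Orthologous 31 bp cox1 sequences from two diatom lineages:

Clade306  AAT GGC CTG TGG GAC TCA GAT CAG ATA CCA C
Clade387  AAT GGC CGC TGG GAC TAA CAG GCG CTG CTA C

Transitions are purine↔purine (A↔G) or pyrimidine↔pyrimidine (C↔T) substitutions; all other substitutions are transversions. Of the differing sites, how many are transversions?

Mismatches occur at site 8 (T/G, transversion), site 9 (G/C, transversion), site 17 (C/A, transversion), site 19 (G/C, transversion), site 21 (T/G, transversion), site 22 (C/G, transversion), site 23 (A/C, transversion), site 25 (A/C, transversion), site 27 (A/G, transition), site 29 (C/T, transition).
Of the 10 differences, 2 transitions and 8 transversions, so the answer is 8.

8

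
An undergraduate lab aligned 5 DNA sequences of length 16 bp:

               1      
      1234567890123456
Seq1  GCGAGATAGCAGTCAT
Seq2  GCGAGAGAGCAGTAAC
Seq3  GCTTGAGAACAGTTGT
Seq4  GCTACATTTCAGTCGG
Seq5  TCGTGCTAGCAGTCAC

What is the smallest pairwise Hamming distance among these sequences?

3

Pairwise Hamming distances:
  Seq1 vs Seq2: 3
  Seq1 vs Seq3: 6
  Seq1 vs Seq4: 6
  Seq1 vs Seq5: 4
  Seq2 vs Seq3: 6
  Seq2 vs Seq4: 8
  Seq2 vs Seq5: 5
  Seq3 vs Seq4: 7
  Seq3 vs Seq5: 8
  Seq4 vs Seq5: 9
The smallest is 3, between Seq1 and Seq2.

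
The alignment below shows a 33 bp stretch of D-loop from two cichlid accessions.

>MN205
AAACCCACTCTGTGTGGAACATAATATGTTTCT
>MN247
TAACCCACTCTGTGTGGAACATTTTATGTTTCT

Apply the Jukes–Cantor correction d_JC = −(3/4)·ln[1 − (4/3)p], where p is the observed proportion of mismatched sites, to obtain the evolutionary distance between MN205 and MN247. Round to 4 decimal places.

Differing sites — 1:A/T; 23:A/T; 24:A/T.
p = 3/33 = 0.090909.
d = −0.75 · ln(1 − (4/3)·0.090909) = −0.75 · ln(0.878788) = −0.75 · (-0.129212) = 0.0969.

0.0969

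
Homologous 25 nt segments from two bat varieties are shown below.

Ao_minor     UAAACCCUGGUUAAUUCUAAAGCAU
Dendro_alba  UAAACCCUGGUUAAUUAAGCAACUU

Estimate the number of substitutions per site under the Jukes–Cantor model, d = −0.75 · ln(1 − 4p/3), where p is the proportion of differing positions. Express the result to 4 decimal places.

0.2892

Differing sites — 17:C/A; 18:U/A; 19:A/G; 20:A/C; 22:G/A; 24:A/U.
p = 6/25 = 0.240000.
d = −0.75 · ln(1 − (4/3)·0.240000) = −0.75 · ln(0.680000) = −0.75 · (-0.385662) = 0.2892.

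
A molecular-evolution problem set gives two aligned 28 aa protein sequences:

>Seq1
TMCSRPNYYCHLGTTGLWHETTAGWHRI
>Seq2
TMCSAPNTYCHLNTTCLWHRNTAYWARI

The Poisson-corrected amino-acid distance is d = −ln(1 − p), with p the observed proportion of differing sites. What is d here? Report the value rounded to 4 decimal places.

Mismatches occur at site 5 (R↔A), site 8 (Y↔T), site 13 (G↔N), site 16 (G↔C), site 20 (E↔R), site 21 (T↔N), site 24 (G↔Y), site 26 (H↔A).
p = 8/28 = 0.285714.
d = −ln(1 − 0.285714) = −ln(0.714286) = 0.3365.

0.3365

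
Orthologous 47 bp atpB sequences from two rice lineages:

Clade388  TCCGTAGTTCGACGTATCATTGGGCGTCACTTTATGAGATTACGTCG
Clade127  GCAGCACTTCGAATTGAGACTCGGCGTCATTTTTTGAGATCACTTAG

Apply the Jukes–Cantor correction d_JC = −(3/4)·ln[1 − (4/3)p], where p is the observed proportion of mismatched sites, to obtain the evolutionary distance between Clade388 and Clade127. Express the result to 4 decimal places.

0.4537

Mismatches occur at site 1 (T/G), site 3 (C/A), site 5 (T/C), site 7 (G/C), site 13 (C/A), site 14 (G/T), site 16 (A/G), site 17 (T/A), site 18 (C/G), site 20 (T/C), site 22 (G/C), site 30 (C/T), site 34 (A/T), site 41 (T/C), site 44 (G/T), site 46 (C/A).
p = 16/47 = 0.340426.
d = −0.75 · ln(1 − (4/3)·0.340426) = −0.75 · ln(0.546099) = −0.75 · (-0.604955) = 0.4537.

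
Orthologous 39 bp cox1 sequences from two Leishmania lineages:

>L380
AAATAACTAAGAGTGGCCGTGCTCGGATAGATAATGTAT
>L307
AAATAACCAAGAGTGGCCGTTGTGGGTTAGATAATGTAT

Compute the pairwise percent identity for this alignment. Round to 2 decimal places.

87.18%

The sequences differ at positions 8 (T/C), 21 (G/T), 22 (C/G), 24 (C/G), 27 (A/T).
34 of the 39 sites match, so the percent identity is 34/39 × 100 = 87.18%.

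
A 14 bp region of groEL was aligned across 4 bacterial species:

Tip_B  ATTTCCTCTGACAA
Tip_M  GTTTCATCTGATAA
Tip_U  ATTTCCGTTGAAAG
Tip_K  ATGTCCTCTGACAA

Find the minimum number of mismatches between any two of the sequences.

Pairwise Hamming distances:
  Tip_B vs Tip_M: 3
  Tip_B vs Tip_U: 4
  Tip_B vs Tip_K: 1
  Tip_M vs Tip_U: 6
  Tip_M vs Tip_K: 4
  Tip_U vs Tip_K: 5
The smallest is 1, between Tip_B and Tip_K.

1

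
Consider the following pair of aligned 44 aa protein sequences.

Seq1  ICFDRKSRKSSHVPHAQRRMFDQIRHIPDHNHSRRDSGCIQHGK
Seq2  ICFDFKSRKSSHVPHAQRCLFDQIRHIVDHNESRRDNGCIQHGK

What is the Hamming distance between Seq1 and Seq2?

6

The sequences differ at positions 5 (R/F), 19 (R/C), 20 (M/L), 28 (P/V), 32 (H/E), 37 (S/N).
That gives 6 mismatches out of 44 aligned sites, so the Hamming distance is 6.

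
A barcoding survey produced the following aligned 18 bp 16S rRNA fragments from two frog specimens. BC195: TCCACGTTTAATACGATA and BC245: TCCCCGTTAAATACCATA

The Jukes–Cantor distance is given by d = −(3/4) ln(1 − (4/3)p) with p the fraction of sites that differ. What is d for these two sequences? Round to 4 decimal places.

Differing sites — 4:A/C; 9:T/A; 15:G/C.
p = 3/18 = 0.166667.
d = −0.75 · ln(1 − (4/3)·0.166667) = −0.75 · ln(0.777777) = −0.75 · (-0.251315) = 0.1885.

0.1885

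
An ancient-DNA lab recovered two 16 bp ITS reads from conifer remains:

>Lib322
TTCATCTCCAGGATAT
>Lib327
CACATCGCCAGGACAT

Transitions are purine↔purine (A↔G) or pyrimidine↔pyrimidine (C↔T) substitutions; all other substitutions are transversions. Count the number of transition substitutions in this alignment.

2

The sequences differ at positions 1 (T/C, transition), 2 (T/A, transversion), 7 (T/G, transversion), 14 (T/C, transition).
Of the 4 differences, 2 transitions and 2 transversions, so the answer is 2.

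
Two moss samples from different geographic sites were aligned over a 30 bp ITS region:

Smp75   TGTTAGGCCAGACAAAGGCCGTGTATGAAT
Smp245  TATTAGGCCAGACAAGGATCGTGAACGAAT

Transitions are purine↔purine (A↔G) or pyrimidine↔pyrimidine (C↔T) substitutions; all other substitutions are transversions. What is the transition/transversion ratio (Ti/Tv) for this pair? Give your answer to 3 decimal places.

5.000

The sequences differ at positions 2 (G/A, transition), 16 (A/G, transition), 18 (G/A, transition), 19 (C/T, transition), 24 (T/A, transversion), 26 (T/C, transition).
Of the 6 differences, 5 transitions and 1 transversion, so Ti/Tv = 5/1 = 5.000.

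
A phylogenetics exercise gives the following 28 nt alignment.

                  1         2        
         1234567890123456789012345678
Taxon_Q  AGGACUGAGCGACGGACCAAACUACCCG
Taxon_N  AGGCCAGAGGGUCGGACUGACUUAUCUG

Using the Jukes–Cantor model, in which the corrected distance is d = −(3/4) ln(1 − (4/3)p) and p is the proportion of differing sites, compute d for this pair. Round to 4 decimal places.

Mismatches occur at site 4 (A↔C), site 6 (U↔A), site 10 (C↔G), site 12 (A↔U), site 18 (C↔U), site 19 (A↔G), site 21 (A↔C), site 22 (C↔U), site 25 (C↔U), site 27 (C↔U).
p = 10/28 = 0.357143.
d = −0.75 · ln(1 − (4/3)·0.357143) = −0.75 · ln(0.523809) = −0.75 · (-0.646628) = 0.4850.

0.4850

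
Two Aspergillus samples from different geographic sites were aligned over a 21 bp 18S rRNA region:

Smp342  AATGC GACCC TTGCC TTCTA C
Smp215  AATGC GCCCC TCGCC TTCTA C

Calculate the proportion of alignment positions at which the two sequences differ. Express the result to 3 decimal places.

Differing sites — 7:A/C; 12:T/C.
There are 2 differences over 21 sites, so p = 2/21 = 0.095.

0.095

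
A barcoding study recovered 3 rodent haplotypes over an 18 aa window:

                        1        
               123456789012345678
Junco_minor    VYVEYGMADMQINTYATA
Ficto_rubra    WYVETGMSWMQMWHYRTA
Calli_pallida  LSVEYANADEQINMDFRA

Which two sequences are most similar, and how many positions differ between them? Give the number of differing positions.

Pairwise Hamming distances:
  Junco_minor vs Ficto_rubra: 8
  Junco_minor vs Calli_pallida: 9
  Ficto_rubra vs Calli_pallida: 14
The smallest is 8, between Junco_minor and Ficto_rubra.

8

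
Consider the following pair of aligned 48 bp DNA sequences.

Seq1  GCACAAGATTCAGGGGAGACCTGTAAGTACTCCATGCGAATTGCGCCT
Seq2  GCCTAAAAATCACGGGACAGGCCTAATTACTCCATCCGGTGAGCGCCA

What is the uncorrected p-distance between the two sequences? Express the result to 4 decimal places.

The sequences differ at positions 3 (A/C), 4 (C/T), 7 (G/A), 9 (T/A), 13 (G/C), 18 (G/C), 20 (C/G), 21 (C/G), 22 (T/C), 23 (G/C), 27 (G/T), 36 (G/C), 39 (A/G), 40 (A/T), 41 (T/G), 42 (T/A), 48 (T/A).
There are 17 differences over 48 sites, so p = 17/48 = 0.3542.

0.3542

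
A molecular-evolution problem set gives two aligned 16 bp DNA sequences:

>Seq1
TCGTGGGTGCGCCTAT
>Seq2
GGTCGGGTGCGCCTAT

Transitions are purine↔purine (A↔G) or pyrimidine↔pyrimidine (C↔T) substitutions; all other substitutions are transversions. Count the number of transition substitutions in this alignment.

Mismatches occur at site 1 (T→G, transversion), site 2 (C→G, transversion), site 3 (G→T, transversion), site 4 (T→C, transition).
Of the 4 differences, 1 transition and 3 transversions, so the answer is 1.

1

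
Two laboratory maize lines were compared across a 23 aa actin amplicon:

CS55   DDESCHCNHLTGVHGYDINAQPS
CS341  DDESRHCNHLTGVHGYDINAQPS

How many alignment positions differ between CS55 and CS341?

Differing sites — 5:C/R.
That gives 1 mismatch out of 23 aligned sites, so the Hamming distance is 1.

1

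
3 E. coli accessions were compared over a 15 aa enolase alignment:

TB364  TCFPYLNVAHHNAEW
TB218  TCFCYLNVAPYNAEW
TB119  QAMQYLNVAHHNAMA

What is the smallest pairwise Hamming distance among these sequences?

3

Pairwise Hamming distances:
  TB364 vs TB218: 3
  TB364 vs TB119: 6
  TB218 vs TB119: 8
The smallest is 3, between TB364 and TB218.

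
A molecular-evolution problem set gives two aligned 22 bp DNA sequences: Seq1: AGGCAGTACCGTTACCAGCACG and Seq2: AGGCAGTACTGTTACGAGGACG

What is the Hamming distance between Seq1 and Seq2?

The sequences differ at positions 10 (C/T), 16 (C/G), 19 (C/G).
That gives 3 mismatches out of 22 aligned sites, so the Hamming distance is 3.

3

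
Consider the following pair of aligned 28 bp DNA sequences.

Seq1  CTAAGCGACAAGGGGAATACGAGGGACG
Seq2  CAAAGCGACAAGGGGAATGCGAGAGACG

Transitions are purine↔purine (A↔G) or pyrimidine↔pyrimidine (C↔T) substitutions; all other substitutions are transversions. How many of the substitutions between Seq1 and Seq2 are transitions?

Differing sites — 2:T/A (Tv); 19:A/G (Ti); 24:G/A (Ti).
Of the 3 differences, 2 transitions and 1 transversion, so the answer is 2.

2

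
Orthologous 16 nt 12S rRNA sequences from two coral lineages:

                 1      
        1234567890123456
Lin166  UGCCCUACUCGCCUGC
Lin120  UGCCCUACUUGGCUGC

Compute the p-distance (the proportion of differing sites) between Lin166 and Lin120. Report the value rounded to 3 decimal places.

The sequences differ at positions 10 (C/U), 12 (C/G).
There are 2 differences over 16 sites, so p = 2/16 = 0.125.

0.125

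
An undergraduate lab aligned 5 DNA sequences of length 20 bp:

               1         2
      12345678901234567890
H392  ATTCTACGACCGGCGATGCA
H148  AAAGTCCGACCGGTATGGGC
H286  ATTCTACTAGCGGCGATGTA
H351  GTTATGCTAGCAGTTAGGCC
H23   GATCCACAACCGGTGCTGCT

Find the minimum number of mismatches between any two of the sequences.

3

Pairwise Hamming distances:
  H392 vs H148: 10
  H392 vs H286: 3
  H392 vs H351: 10
  H392 vs H23: 7
  H148 vs H286: 12
  H148 vs H351: 11
  H148 vs H23: 11
  H286 vs H351: 9
  H286 vs H23: 9
  H351 vs H23: 11
The smallest is 3, between H392 and H286.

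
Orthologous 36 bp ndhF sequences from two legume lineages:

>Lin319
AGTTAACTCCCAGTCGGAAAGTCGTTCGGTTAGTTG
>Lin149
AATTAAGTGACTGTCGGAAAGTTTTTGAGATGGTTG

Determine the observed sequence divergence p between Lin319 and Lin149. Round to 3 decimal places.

0.306

Mismatches occur at site 2 (G/A), site 7 (C/G), site 9 (C/G), site 10 (C/A), site 12 (A/T), site 23 (C/T), site 24 (G/T), site 27 (C/G), site 28 (G/A), site 30 (T/A), site 32 (A/G).
There are 11 differences over 36 sites, so p = 11/36 = 0.306.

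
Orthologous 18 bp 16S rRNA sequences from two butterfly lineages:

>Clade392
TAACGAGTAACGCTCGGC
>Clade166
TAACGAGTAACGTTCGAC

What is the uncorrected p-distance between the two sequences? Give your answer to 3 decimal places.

0.111

Mismatches occur at site 13 (C/T), site 17 (G/A).
There are 2 differences over 18 sites, so p = 2/18 = 0.111.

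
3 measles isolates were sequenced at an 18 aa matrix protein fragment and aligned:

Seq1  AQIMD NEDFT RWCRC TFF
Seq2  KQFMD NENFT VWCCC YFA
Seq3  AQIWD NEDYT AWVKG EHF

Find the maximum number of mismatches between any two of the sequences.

12

Pairwise Hamming distances:
  Seq1 vs Seq2: 7
  Seq1 vs Seq3: 8
  Seq2 vs Seq3: 12
The largest is 12, between Seq2 and Seq3.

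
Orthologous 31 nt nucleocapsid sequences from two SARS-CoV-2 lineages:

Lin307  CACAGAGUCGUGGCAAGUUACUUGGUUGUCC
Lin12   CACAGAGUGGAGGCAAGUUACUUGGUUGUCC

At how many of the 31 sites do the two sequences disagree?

Differing sites — 9:C/G; 11:U/A.
That gives 2 mismatches out of 31 aligned sites, so the Hamming distance is 2.

2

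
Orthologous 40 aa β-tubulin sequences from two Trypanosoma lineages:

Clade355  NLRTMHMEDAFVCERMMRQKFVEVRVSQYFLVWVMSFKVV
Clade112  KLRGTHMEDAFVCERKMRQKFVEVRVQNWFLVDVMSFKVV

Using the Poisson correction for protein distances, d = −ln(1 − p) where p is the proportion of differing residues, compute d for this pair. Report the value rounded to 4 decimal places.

0.2231

Differing sites — 1:N/K; 4:T/G; 5:M/T; 16:M/K; 27:S/Q; 28:Q/N; 29:Y/W; 33:W/D.
p = 8/40 = 0.200000.
d = −ln(1 − 0.200000) = −ln(0.800000) = 0.2231.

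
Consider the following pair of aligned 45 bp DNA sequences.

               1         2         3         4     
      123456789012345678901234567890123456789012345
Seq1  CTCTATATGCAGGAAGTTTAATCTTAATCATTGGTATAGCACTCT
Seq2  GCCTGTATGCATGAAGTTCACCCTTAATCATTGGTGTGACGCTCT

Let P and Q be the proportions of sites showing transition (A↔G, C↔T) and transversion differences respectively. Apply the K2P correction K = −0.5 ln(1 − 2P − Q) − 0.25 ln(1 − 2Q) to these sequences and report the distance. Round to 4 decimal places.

0.3101

The sequences differ at positions 1 (C/G, transversion), 2 (T/C, transition), 5 (A/G, transition), 12 (G/T, transversion), 19 (T/C, transition), 21 (A/C, transversion), 22 (T/C, transition), 36 (A/G, transition), 38 (A/G, transition), 39 (G/A, transition), 41 (A/G, transition).
Of the 11 differences, 8 transitions and 3 transversions over 45 sites: P = 8/45 = 0.177778, Q = 3/45 = 0.066667.
d = −0.5·ln(0.577777) − 0.25·ln(0.866666) = −0.5·(-0.548567) − 0.25·(-0.143102) = 0.3101.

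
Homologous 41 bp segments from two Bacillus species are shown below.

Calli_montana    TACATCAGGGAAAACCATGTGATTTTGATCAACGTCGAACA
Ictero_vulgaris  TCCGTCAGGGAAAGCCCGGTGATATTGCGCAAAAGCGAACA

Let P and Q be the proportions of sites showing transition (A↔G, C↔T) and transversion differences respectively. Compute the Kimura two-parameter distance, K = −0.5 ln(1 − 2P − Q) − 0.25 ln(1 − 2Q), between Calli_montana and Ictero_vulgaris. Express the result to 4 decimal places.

0.3325

Mismatches occur at site 2 (A/C, transversion), site 4 (A/G, transition), site 14 (A/G, transition), site 17 (A/C, transversion), site 18 (T/G, transversion), site 24 (T/A, transversion), site 28 (A/C, transversion), site 29 (T/G, transversion), site 33 (C/A, transversion), site 34 (G/A, transition), site 35 (T/G, transversion).
Of the 11 differences, 3 transitions and 8 transversions over 41 sites: P = 3/41 = 0.073171, Q = 8/41 = 0.195122.
d = −0.5·ln(0.658536) − 0.25·ln(0.609756) = −0.5·(-0.417736) − 0.25·(-0.494696) = 0.3325.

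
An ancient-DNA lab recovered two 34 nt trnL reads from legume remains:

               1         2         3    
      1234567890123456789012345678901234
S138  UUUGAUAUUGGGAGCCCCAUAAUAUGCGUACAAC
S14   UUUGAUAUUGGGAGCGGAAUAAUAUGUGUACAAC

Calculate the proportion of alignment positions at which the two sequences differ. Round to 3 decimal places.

The sequences differ at positions 16 (C/G), 17 (C/G), 18 (C/A), 27 (C/U).
There are 4 differences over 34 sites, so p = 4/34 = 0.118.

0.118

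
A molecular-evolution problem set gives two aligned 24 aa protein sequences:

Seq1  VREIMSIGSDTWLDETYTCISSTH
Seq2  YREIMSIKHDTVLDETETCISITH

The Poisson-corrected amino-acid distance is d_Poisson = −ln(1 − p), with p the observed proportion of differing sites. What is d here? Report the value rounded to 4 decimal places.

0.2877

The sequences differ at positions 1 (V/Y), 8 (G/K), 9 (S/H), 12 (W/V), 17 (Y/E), 22 (S/I).
p = 6/24 = 0.250000.
d = −ln(1 − 0.250000) = −ln(0.750000) = 0.2877.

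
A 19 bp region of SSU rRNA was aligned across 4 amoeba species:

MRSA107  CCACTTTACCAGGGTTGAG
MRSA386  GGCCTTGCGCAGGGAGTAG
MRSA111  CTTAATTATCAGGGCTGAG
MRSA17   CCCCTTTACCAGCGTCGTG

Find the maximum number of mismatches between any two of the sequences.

Pairwise Hamming distances:
  MRSA107 vs MRSA386: 9
  MRSA107 vs MRSA111: 6
  MRSA107 vs MRSA17: 4
  MRSA386 vs MRSA111: 11
  MRSA386 vs MRSA17: 10
  MRSA111 vs MRSA17: 9
The largest is 11, between MRSA386 and MRSA111.

11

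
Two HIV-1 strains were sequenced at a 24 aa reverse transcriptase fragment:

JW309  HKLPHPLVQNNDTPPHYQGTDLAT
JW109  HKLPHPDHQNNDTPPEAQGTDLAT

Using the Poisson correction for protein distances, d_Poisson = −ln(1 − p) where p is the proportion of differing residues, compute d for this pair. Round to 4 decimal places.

0.1823

Differing sites — 7:L/D; 8:V/H; 16:H/E; 17:Y/A.
p = 4/24 = 0.166667.
d = −ln(1 − 0.166667) = −ln(0.833333) = 0.1823.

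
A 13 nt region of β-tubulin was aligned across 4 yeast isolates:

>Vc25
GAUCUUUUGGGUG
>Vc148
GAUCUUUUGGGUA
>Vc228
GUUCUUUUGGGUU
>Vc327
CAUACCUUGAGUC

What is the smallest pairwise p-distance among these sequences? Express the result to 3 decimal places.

Pairwise Hamming distances:
  Vc25 vs Vc148: 1
  Vc25 vs Vc228: 2
  Vc25 vs Vc327: 6
  Vc148 vs Vc228: 2
  Vc148 vs Vc327: 6
  Vc228 vs Vc327: 7
The smallest is 1 mismatch, between Vc25 and Vc148; p = 1/13 = 0.077.

0.077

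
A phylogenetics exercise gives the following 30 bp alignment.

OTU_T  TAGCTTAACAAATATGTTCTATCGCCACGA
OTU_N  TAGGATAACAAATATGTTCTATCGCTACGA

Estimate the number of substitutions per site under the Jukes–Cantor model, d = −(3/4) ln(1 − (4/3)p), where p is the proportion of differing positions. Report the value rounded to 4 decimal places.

0.1073

Differing sites — 4:C/G; 5:T/A; 26:C/T.
p = 3/30 = 0.100000.
d = −0.75 · ln(1 − (4/3)·0.100000) = −0.75 · ln(0.866667) = −0.75 · (-0.143100) = 0.1073.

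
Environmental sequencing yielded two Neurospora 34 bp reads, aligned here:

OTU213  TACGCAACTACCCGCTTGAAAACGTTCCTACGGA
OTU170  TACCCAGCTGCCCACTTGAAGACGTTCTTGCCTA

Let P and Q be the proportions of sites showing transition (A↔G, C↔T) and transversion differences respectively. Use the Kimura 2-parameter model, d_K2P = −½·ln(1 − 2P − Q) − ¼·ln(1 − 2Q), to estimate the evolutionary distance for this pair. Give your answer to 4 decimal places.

0.3395

Mismatches occur at site 4 (G/C, transversion), site 7 (A/G, transition), site 10 (A/G, transition), site 14 (G/A, transition), site 21 (A/G, transition), site 28 (C/T, transition), site 30 (A/G, transition), site 32 (G/C, transversion), site 33 (G/T, transversion).
Of the 9 differences, 6 transitions and 3 transversions over 34 sites: P = 6/34 = 0.176471, Q = 3/34 = 0.088235.
d = −0.5·ln(0.558823) − 0.25·ln(0.823530) = −0.5·(-0.581922) − 0.25·(-0.194155) = 0.3395.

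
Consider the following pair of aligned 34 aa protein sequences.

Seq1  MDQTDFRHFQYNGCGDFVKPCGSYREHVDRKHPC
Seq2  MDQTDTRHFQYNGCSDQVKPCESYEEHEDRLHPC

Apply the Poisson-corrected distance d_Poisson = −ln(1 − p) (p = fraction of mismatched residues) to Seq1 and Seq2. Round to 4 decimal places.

0.2305

The sequences differ at positions 6 (F/T), 15 (G/S), 17 (F/Q), 22 (G/E), 25 (R/E), 28 (V/E), 31 (K/L).
p = 7/34 = 0.205882.
d = −ln(1 − 0.205882) = −ln(0.794118) = 0.2305.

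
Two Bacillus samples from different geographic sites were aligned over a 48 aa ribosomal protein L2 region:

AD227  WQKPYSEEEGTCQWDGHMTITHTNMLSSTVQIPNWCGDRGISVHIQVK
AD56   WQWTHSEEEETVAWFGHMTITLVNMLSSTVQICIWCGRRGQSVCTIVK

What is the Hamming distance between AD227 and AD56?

Mismatches occur at site 3 (K→W), site 4 (P→T), site 5 (Y→H), site 10 (G→E), site 12 (C→V), site 13 (Q→A), site 15 (D→F), site 22 (H→L), site 23 (T→V), site 33 (P→C), site 34 (N→I), site 38 (D→R), site 41 (I→Q), site 44 (H→C), site 45 (I→T), site 46 (Q→I).
That gives 16 mismatches out of 48 aligned sites, so the Hamming distance is 16.

16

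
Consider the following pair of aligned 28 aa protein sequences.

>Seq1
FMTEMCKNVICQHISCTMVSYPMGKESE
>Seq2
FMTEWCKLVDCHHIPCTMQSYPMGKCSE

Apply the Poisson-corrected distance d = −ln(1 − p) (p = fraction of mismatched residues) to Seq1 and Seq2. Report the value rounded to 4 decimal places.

0.2877

Mismatches occur at site 5 (M→W), site 8 (N→L), site 10 (I→D), site 12 (Q→H), site 15 (S→P), site 19 (V→Q), site 26 (E→C).
p = 7/28 = 0.250000.
d = −ln(1 − 0.250000) = −ln(0.750000) = 0.2877.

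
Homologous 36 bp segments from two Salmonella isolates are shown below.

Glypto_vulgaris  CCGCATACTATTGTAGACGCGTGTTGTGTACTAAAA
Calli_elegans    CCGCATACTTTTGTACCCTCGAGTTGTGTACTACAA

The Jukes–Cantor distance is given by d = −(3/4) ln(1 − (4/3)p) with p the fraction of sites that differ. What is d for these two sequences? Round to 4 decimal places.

Mismatches occur at site 10 (A→T), site 16 (G→C), site 17 (A→C), site 19 (G→T), site 22 (T→A), site 34 (A→C).
p = 6/36 = 0.166667.
d = −0.75 · ln(1 − (4/3)·0.166667) = −0.75 · ln(0.777777) = −0.75 · (-0.251315) = 0.1885.

0.1885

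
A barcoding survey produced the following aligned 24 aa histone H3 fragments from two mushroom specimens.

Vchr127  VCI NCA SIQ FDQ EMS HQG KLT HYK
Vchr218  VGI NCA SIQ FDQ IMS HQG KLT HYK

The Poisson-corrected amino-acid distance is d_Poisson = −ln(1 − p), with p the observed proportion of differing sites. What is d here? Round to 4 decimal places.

Differing sites — 2:C/G; 13:E/I.
p = 2/24 = 0.083333.
d = −ln(1 − 0.083333) = −ln(0.916667) = 0.0870.

0.0870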